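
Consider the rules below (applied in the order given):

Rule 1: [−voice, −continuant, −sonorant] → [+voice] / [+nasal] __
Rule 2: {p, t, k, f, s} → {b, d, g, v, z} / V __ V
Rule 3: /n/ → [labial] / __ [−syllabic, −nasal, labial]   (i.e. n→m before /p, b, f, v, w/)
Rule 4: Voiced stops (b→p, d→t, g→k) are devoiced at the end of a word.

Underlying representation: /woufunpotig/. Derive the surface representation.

Rule 1 (post-nasal voicing): /p/ is a voiceless stop immediately after the nasal /n/, so it voices to [b]. /woufunpotig/ → woufunbotig.
Rule 2 (intervocalic voicing): /f/ is a voiceless obstruent between vowels /u/ and /u/, so it voices to [v]. /t/ is a voiceless obstruent between vowels /o/ and /i/, so it voices to [d]. /woufunbotig/ → wouvunbodig.
Rule 3 (nasal place assimilation): /n/ precedes the labial consonant /b/, so it assimilates in place to [m]. /wouvunbodig/ → wouvumbodig.
Rule 4 (final devoicing): /g/ is a voiced stop in word-final position, so it devoices to [k]. /wouvumbodig/ → wouvumbodik.

wouvumbodik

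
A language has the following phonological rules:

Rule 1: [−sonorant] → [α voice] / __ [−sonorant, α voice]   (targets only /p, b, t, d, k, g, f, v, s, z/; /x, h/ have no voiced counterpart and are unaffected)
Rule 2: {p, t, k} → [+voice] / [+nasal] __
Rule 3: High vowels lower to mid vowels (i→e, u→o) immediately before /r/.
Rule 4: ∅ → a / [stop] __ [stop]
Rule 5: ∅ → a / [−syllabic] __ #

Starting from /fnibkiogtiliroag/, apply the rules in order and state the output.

Rule 1 (regressive voicing assimilation): /b/ precedes the voiceless obstruent /k/, so it devoices to [p] by assimilation. /g/ precedes the voiceless obstruent /t/, so it devoices to [k] by assimilation. /fnibkiogtiliroag/ → fnipkioktiliroag.
Rule 2 (post-nasal voicing): no segment meets the environment; /fnipkioktiliroag/ is unchanged.
Rule 3 (pre-rhotic lowering): /i/ is a high vowel immediately before /r/, so it lowers to [e]. /fnipkioktiliroag/ → fnipkioktileroag.
Rule 4 (stop-cluster a-epenthesis): /p/ and /k/ form a stop–stop cluster, so [a] is inserted between them. /k/ and /t/ form a stop–stop cluster, so [a] is inserted between them. /fnipkioktileroag/ → fnipakiokatileroag.
Rule 5 (final a-epenthesis): the form ends in the consonant /g/, so [a] is inserted word-finally. /fnipakiokatileroag/ → fnipakiokatileroaga.

fnipakiokatileroaga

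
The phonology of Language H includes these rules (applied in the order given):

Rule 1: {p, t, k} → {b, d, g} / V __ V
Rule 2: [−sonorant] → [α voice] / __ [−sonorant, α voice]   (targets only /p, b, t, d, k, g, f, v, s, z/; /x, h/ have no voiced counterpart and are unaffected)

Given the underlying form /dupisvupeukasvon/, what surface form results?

dubizvubeugazvon

Rule 1 (intervocalic voicing): /p/ is a voiceless stop between vowels /u/ and /i/, so it voices to [b]. /p/ is a voiceless stop between vowels /u/ and /e/, so it voices to [b]. /k/ is a voiceless stop between vowels /u/ and /a/, so it voices to [g]. /dupisvupeukasvon/ → dubisvubeugasvon.
Rule 2 (regressive voicing assimilation): /s/ precedes the voiced obstruent /v/, so it voices to [z] by assimilation. /s/ precedes the voiced obstruent /v/, so it voices to [z] by assimilation. /dubisvubeugasvon/ → dubizvubeugazvon.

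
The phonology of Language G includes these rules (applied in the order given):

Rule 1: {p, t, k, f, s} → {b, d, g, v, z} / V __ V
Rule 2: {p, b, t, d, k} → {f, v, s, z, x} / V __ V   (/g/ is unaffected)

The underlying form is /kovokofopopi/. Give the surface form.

kovogovovovi

Rule 1 (intervocalic voicing): /k/ is a voiceless obstruent between vowels /o/ and /o/, so it voices to [g]. /f/ is a voiceless obstruent between vowels /o/ and /o/, so it voices to [v]. /p/ is a voiceless obstruent between vowels /o/ and /o/, so it voices to [b]. /p/ is a voiceless obstruent between vowels /o/ and /i/, so it voices to [b]. /kovokofopopi/ → kovogovobobi.
Rule 2 (intervocalic spirantization): /b/ is a stop between vowels /o/ and /o/, so it spirantizes to the fricative [v]. /b/ is a stop between vowels /o/ and /i/, so it spirantizes to the fricative [v]. /kovogovobobi/ → kovogovovovi.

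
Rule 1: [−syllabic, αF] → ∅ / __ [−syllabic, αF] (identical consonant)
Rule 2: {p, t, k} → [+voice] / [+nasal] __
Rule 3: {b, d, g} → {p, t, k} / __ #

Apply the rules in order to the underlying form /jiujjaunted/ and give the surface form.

jiujaundet

Rule 1 (degemination): /jj/ is a geminate; the first /j/ deletes. /jiujjaunted/ → jiujaunted.
Rule 2 (post-nasal voicing): /t/ is a voiceless stop immediately after the nasal /n/, so it voices to [d]. /jiujaunted/ → jiujaunded.
Rule 3 (final devoicing): /d/ is a voiced stop in word-final position, so it devoices to [t]. /jiujaunded/ → jiujaundet.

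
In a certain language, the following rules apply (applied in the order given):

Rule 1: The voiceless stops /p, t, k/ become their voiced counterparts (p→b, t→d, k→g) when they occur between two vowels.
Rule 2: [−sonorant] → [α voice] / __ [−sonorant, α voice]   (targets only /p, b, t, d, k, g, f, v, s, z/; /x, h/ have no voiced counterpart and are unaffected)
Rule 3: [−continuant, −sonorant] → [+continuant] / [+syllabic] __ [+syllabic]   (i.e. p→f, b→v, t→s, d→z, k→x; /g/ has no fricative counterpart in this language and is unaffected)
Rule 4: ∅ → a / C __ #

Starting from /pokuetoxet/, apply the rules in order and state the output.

poguezoxeta

Rule 1 (intervocalic voicing): /k/ is a voiceless stop between vowels /o/ and /u/, so it voices to [g]. /t/ is a voiceless stop between vowels /e/ and /o/, so it voices to [d]. /pokuetoxet/ → poguedoxet.
Rule 2 (regressive voicing assimilation): no segment meets the environment; /poguedoxet/ is unchanged.
Rule 3 (intervocalic spirantization): /d/ is a stop between vowels /e/ and /o/, so it spirantizes to the fricative [z]. /poguedoxet/ → poguezoxet.
Rule 4 (final a-epenthesis): the form ends in the consonant /t/, so [a] is inserted word-finally. /poguezoxet/ → poguezoxeta.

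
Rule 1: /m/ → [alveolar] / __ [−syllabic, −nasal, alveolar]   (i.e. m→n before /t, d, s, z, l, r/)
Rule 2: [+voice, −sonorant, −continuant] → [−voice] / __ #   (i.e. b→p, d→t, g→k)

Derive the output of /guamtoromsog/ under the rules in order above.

guantoronsok

Rule 1 (nasal place assimilation): /m/ precedes the alveolar consonant /t/, so it assimilates in place to [n]. /m/ precedes the alveolar consonant /s/, so it assimilates in place to [n]. /guamtoromsog/ → guantoronsog.
Rule 2 (final devoicing): /g/ is a voiced stop in word-final position, so it devoices to [k]. /guantoronsog/ → guantoronsok.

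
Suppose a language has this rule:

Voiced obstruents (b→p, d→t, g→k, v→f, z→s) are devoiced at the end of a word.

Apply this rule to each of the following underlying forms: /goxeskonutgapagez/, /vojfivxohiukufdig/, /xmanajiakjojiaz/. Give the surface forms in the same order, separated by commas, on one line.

/goxeskonutgapagez/: /z/ is a voiced obstruent in word-final position, so it devoices to [s]. → [goxeskonutgapages].
/vojfivxohiukufdig/: /g/ is a voiced obstruent in word-final position, so it devoices to [k]. → [vojfivxohiukufdik].
/xmanajiakjojiaz/: /z/ is a voiced obstruent in word-final position, so it devoices to [s]. → [xmanajiakjojias].

goxeskonutgapages, vojfivxohiukufdik, xmanajiakjojias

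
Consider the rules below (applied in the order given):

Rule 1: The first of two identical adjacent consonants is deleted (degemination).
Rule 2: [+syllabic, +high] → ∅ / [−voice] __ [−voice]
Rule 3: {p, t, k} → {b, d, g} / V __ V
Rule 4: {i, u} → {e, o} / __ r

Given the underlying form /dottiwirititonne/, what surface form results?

dodiwerittone

Rule 1 (degemination): /tt/ is a geminate; the first /t/ deletes. /nn/ is a geminate; the first /n/ deletes. /dottiwirititonne/ → dotiwirititone.
Rule 2 (high vowel syncope): /i/ is a high vowel flanked by voiceless consonants /t/ and /t/, so it deletes. /dotiwirititone/ → dotiwirittone.
Rule 3 (intervocalic voicing): /t/ is a voiceless stop between vowels /o/ and /i/, so it voices to [d]. /dotiwirittone/ → dodiwirittone.
Rule 4 (pre-rhotic lowering): /i/ is a high vowel immediately before /r/, so it lowers to [e]. /dodiwirittone/ → dodiwerittone.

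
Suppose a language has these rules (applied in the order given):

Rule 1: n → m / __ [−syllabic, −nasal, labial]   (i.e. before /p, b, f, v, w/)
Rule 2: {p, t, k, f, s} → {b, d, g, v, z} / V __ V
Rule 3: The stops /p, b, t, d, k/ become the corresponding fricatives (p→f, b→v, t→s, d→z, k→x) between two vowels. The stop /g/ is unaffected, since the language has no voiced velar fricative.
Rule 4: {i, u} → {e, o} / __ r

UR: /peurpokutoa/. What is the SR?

peorpoguzoa

Rule 1 (nasal place assimilation): no segment meets the environment; /peurpokutoa/ is unchanged.
Rule 2 (intervocalic voicing): /k/ is a voiceless obstruent between vowels /o/ and /u/, so it voices to [g]. /t/ is a voiceless obstruent between vowels /u/ and /o/, so it voices to [d]. /peurpokutoa/ → peurpogudoa.
Rule 3 (intervocalic spirantization): /d/ is a stop between vowels /u/ and /o/, so it spirantizes to the fricative [z]. /peurpogudoa/ → peurpoguzoa.
Rule 4 (pre-rhotic lowering): /u/ is a high vowel immediately before /r/, so it lowers to [o]. /peurpoguzoa/ → peorpoguzoa.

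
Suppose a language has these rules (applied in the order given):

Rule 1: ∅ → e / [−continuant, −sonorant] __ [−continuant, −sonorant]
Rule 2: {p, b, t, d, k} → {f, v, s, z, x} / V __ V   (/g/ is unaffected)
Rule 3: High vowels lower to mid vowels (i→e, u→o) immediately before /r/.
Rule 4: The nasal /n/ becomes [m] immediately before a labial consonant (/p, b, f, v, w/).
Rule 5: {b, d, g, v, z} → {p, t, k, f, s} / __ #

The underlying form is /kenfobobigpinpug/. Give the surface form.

kemfovovigefimpuk

Rule 1 (stop-cluster e-epenthesis): /g/ and /p/ form a stop–stop cluster, so [e] is inserted between them. /kenfobobigpinpug/ → kenfobobigepinpug.
Rule 2 (intervocalic spirantization): /b/ is a stop between vowels /o/ and /o/, so it spirantizes to the fricative [v]. /b/ is a stop between vowels /o/ and /i/, so it spirantizes to the fricative [v]. /p/ is a stop between vowels /e/ and /i/, so it spirantizes to the fricative [f]. /kenfobobigepinpug/ → kenfovovigefinpug.
Rule 3 (pre-rhotic lowering): no segment meets the environment; /kenfovovigefinpug/ is unchanged.
Rule 4 (nasal place assimilation): /n/ precedes the labial consonant /f/, so it assimilates in place to [m]. /n/ precedes the labial consonant /p/, so it assimilates in place to [m]. /kenfovovigefinpug/ → kemfovovigefimpug.
Rule 5 (final devoicing): /g/ is a voiced obstruent in word-final position, so it devoices to [k]. /kemfovovigefimpug/ → kemfovovigefimpuk.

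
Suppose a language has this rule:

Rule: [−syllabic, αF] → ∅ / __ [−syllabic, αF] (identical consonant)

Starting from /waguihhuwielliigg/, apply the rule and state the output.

/hh/ is a geminate; the first /h/ deletes.
/ll/ is a geminate; the first /l/ deletes.
/gg/ is a geminate; the first /g/ deletes.
The other instances of /w/, /g/, /h/, /l/ do not occur in the required environment and remain unchanged.
Surface form: [waguihuwieliig].

waguihuwieliig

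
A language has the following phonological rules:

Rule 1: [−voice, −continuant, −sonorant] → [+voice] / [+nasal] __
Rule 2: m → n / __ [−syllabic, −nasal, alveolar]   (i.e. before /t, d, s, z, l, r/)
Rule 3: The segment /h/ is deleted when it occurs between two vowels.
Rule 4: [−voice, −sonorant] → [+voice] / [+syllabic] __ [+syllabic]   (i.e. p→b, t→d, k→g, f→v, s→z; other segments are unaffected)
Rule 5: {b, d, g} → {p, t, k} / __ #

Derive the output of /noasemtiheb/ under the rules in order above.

noazendiep

Rule 1 (post-nasal voicing): /t/ is a voiceless stop immediately after the nasal /m/, so it voices to [d]. /noasemtiheb/ → noasemdiheb.
Rule 2 (nasal place assimilation): /m/ precedes the alveolar consonant /d/, so it assimilates in place to [n]. /noasemdiheb/ → noasendiheb.
Rule 3 (intervocalic h-deletion): /h/ occurs between vowels /i/ and /e/, so it deletes. /noasendiheb/ → noasendieb.
Rule 4 (intervocalic voicing): /s/ is a voiceless obstruent between vowels /a/ and /e/, so it voices to [z]. /noasendieb/ → noazendieb.
Rule 5 (final devoicing): /b/ is a voiced stop in word-final position, so it devoices to [p]. /noazendieb/ → noazendiep.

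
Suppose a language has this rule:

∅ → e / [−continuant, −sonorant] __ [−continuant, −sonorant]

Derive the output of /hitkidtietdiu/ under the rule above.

/t/ and /k/ form a stop–stop cluster, so [e] is inserted between them.
/d/ and /t/ form a stop–stop cluster, so [e] is inserted between them.
/t/ and /d/ form a stop–stop cluster, so [e] is inserted between them.
Surface form: [hitekidetietediu].

hitekidetietediu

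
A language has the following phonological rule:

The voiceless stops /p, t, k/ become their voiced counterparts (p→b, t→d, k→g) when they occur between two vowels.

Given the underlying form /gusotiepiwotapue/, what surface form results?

/t/ is a voiceless stop between vowels /o/ and /i/, so it voices to [d].
/p/ is a voiceless stop between vowels /e/ and /i/, so it voices to [b].
/t/ is a voiceless stop between vowels /o/ and /a/, so it voices to [d].
/p/ is a voiceless stop between vowels /a/ and /u/, so it voices to [b].
Surface form: [gusodiebiwodabue].

gusodiebiwodabue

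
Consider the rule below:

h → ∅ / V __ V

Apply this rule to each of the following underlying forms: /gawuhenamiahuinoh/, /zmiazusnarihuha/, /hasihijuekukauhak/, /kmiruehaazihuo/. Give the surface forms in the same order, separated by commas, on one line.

/gawuhenamiahuinoh/: /h/ occurs between vowels /u/ and /e/, so it deletes. /h/ occurs between vowels /a/ and /u/, so it deletes. → [gawuenamiauinoh].
/zmiazusnarihuha/: /h/ occurs between vowels /i/ and /u/, so it deletes. /h/ occurs between vowels /u/ and /a/, so it deletes. → [zmiazusnariua].
/hasihijuekukauhak/: /h/ occurs between vowels /i/ and /i/, so it deletes. /h/ occurs between vowels /u/ and /a/, so it deletes. → [hasiijuekukauak].
/kmiruehaazihuo/: /h/ occurs between vowels /e/ and /a/, so it deletes. /h/ occurs between vowels /i/ and /u/, so it deletes. → [kmirueaaziuo].

gawuenamiauinoh, zmiazusnariua, hasiijuekukauak, kmirueaaziuo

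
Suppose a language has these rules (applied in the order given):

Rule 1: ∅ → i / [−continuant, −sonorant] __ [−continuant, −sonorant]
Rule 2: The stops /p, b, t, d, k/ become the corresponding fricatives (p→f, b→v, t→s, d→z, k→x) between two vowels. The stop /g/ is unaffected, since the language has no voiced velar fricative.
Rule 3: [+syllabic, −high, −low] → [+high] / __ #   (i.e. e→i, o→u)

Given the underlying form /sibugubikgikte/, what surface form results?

Rule 1 (stop-cluster i-epenthesis): /k/ and /g/ form a stop–stop cluster, so [i] is inserted between them. /k/ and /t/ form a stop–stop cluster, so [i] is inserted between them. /sibugubikgikte/ → sibugubikigikite.
Rule 2 (intervocalic spirantization): /b/ is a stop between vowels /i/ and /u/, so it spirantizes to the fricative [v]. /b/ is a stop between vowels /u/ and /i/, so it spirantizes to the fricative [v]. /k/ is a stop between vowels /i/ and /i/, so it spirantizes to the fricative [x]. /k/ is a stop between vowels /i/ and /i/, so it spirantizes to the fricative [x]. /t/ is a stop between vowels /i/ and /e/, so it spirantizes to the fricative [s]. /sibugubikigikite/ → sivuguvixigixise.
Rule 3 (final vowel raising): /e/ is a mid vowel in word-final position, so it raises to [i]. /sivuguvixigixise/ → sivuguvixigixisi.

sivuguvixigixisi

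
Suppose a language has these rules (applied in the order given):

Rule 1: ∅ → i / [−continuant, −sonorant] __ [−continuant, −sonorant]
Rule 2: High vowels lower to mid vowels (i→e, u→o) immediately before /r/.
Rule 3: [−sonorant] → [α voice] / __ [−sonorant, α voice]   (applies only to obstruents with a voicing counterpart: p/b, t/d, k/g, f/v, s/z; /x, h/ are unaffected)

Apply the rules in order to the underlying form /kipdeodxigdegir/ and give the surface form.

Rule 1 (stop-cluster i-epenthesis): /p/ and /d/ form a stop–stop cluster, so [i] is inserted between them. /g/ and /d/ form a stop–stop cluster, so [i] is inserted between them. /kipdeodxigdegir/ → kipideodxigidegir.
Rule 2 (pre-rhotic lowering): /i/ is a high vowel immediately before /r/, so it lowers to [e]. /kipideodxigidegir/ → kipideodxigideger.
Rule 3 (regressive voicing assimilation): /d/ precedes the voiceless obstruent /x/, so it devoices to [t] by assimilation. /kipideodxigideger/ → kipideotxigideger.

kipideotxigideger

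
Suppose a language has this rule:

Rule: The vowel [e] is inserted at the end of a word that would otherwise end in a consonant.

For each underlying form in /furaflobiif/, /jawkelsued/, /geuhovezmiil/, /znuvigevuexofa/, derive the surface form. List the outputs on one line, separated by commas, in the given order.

furaflobiife, jawkelsuede, geuhovezmiile, znuvigevuexofa

/furaflobiif/: the form ends in the consonant /f/, so [e] is inserted word-finally. → [furaflobiife].
/jawkelsued/: the form ends in the consonant /d/, so [e] is inserted word-finally. → [jawkelsuede].
/geuhovezmiil/: the form ends in the consonant /l/, so [e] is inserted word-finally. → [geuhovezmiile].
/znuvigevuexofa/: the rule's environment is not met; surfaces unchanged as [znuvigevuexofa].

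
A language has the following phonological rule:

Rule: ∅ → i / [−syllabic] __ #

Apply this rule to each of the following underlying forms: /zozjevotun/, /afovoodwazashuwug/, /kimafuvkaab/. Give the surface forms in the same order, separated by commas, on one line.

/zozjevotun/: the form ends in the consonant /n/, so [i] is inserted word-finally. → [zozjevotuni].
/afovoodwazashuwug/: the form ends in the consonant /g/, so [i] is inserted word-finally. → [afovoodwazashuwugi].
/kimafuvkaab/: the form ends in the consonant /b/, so [i] is inserted word-finally. → [kimafuvkaabi].

zozjevotuni, afovoodwazashuwugi, kimafuvkaabi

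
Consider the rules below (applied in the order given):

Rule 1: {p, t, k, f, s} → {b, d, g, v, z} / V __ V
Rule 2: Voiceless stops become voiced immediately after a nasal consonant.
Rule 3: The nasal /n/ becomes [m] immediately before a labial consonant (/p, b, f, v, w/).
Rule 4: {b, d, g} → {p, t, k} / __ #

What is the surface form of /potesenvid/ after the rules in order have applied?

Rule 1 (intervocalic voicing): /t/ is a voiceless obstruent between vowels /o/ and /e/, so it voices to [d]. /s/ is a voiceless obstruent between vowels /e/ and /e/, so it voices to [z]. /potesenvid/ → podezenvid.
Rule 2 (post-nasal voicing): no segment meets the environment; /podezenvid/ is unchanged.
Rule 3 (nasal place assimilation): /n/ precedes the labial consonant /v/, so it assimilates in place to [m]. /podezenvid/ → podezemvid.
Rule 4 (final devoicing): /d/ is a voiced stop in word-final position, so it devoices to [t]. /podezemvid/ → podezemvit.

podezemvit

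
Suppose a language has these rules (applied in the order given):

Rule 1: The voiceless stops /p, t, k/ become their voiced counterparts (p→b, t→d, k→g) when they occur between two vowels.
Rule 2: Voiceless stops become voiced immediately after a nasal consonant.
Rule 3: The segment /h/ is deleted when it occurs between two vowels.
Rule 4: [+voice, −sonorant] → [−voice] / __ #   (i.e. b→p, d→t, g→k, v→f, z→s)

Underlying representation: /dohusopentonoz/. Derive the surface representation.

Rule 1 (intervocalic voicing): /p/ is a voiceless stop between vowels /o/ and /e/, so it voices to [b]. /dohusopentonoz/ → dohusobentonoz.
Rule 2 (post-nasal voicing): /t/ is a voiceless stop immediately after the nasal /n/, so it voices to [d]. /dohusobentonoz/ → dohusobendonoz.
Rule 3 (intervocalic h-deletion): /h/ occurs between vowels /o/ and /u/, so it deletes. /dohusobendonoz/ → dousobendonoz.
Rule 4 (final devoicing): /z/ is a voiced obstruent in word-final position, so it devoices to [s]. /dousobendonoz/ → dousobendonos.

dousobendonos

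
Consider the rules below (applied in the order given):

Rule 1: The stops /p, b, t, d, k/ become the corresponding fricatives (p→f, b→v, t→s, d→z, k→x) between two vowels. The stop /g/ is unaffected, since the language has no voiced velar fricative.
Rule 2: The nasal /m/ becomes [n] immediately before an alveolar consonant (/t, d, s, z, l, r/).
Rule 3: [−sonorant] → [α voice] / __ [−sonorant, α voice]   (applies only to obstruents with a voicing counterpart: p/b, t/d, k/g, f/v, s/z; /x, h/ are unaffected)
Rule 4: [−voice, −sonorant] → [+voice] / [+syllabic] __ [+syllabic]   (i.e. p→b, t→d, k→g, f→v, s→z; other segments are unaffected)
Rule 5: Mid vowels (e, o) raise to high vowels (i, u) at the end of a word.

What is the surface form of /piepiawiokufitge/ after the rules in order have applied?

Rule 1 (intervocalic spirantization): /p/ is a stop between vowels /e/ and /i/, so it spirantizes to the fricative [f]. /k/ is a stop between vowels /o/ and /u/, so it spirantizes to the fricative [x]. /piepiawiokufitge/ → piefiawioxufitge.
Rule 2 (nasal place assimilation): no segment meets the environment; /piefiawioxufitge/ is unchanged.
Rule 3 (regressive voicing assimilation): /t/ precedes the voiced obstruent /g/, so it voices to [d] by assimilation. /piefiawioxufitge/ → piefiawioxufidge.
Rule 4 (intervocalic voicing): /f/ is a voiceless obstruent between vowels /e/ and /i/, so it voices to [v]. /f/ is a voiceless obstruent between vowels /u/ and /i/, so it voices to [v]. /piefiawioxufidge/ → pieviawioxuvidge.
Rule 5 (final vowel raising): /e/ is a mid vowel in word-final position, so it raises to [i]. /pieviawioxuvidge/ → pieviawioxuvidgi.

pieviawioxuvidgi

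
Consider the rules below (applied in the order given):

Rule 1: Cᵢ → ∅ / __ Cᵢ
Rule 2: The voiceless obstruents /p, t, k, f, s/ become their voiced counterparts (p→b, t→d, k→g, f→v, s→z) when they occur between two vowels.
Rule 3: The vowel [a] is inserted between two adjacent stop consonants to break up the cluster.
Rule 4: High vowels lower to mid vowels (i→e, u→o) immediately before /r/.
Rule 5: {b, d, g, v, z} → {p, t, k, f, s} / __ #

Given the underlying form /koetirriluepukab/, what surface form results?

Rule 1 (degemination): /rr/ is a geminate; the first /r/ deletes. /koetirriluepukab/ → koetiriluepukab.
Rule 2 (intervocalic voicing): /t/ is a voiceless obstruent between vowels /e/ and /i/, so it voices to [d]. /p/ is a voiceless obstruent between vowels /e/ and /u/, so it voices to [b]. /k/ is a voiceless obstruent between vowels /u/ and /a/, so it voices to [g]. /koetiriluepukab/ → koediriluebugab.
Rule 3 (stop-cluster a-epenthesis): no segment meets the environment; /koediriluebugab/ is unchanged.
Rule 4 (pre-rhotic lowering): /i/ is a high vowel immediately before /r/, so it lowers to [e]. /koediriluebugab/ → koederiluebugab.
Rule 5 (final devoicing): /b/ is a voiced obstruent in word-final position, so it devoices to [p]. /koederiluebugab/ → koederiluebugap.

koederiluebugap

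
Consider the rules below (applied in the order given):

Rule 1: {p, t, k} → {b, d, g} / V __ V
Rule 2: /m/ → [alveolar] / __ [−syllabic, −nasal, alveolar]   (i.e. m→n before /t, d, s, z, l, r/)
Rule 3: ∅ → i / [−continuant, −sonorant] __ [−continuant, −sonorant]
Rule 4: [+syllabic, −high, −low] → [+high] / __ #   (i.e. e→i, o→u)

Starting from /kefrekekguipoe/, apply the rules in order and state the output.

kefregekiguiboi

Rule 1 (intervocalic voicing): /k/ is a voiceless stop between vowels /e/ and /e/, so it voices to [g]. /p/ is a voiceless stop between vowels /i/ and /o/, so it voices to [b]. /kefrekekguipoe/ → kefregekguiboe.
Rule 2 (nasal place assimilation): no segment meets the environment; /kefregekguiboe/ is unchanged.
Rule 3 (stop-cluster i-epenthesis): /k/ and /g/ form a stop–stop cluster, so [i] is inserted between them. /kefregekguiboe/ → kefregekiguiboe.
Rule 4 (final vowel raising): /e/ is a mid vowel in word-final position, so it raises to [i]. /kefregekiguiboe/ → kefregekiguiboi.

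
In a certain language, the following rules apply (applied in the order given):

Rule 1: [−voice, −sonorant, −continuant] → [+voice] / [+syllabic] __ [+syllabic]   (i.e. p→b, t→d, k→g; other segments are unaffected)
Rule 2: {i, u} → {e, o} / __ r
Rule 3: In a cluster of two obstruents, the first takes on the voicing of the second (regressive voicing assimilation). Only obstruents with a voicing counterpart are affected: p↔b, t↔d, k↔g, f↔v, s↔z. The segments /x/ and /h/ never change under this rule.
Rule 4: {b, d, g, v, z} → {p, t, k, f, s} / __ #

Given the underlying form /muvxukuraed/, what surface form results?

Rule 1 (intervocalic voicing): /k/ is a voiceless stop between vowels /u/ and /u/, so it voices to [g]. /muvxukuraed/ → muvxuguraed.
Rule 2 (pre-rhotic lowering): /u/ is a high vowel immediately before /r/, so it lowers to [o]. /muvxuguraed/ → muvxugoraed.
Rule 3 (regressive voicing assimilation): /v/ precedes the voiceless obstruent /x/, so it devoices to [f] by assimilation. /muvxugoraed/ → mufxugoraed.
Rule 4 (final devoicing): /d/ is a voiced obstruent in word-final position, so it devoices to [t]. /mufxugoraed/ → mufxugoraet.

mufxugoraet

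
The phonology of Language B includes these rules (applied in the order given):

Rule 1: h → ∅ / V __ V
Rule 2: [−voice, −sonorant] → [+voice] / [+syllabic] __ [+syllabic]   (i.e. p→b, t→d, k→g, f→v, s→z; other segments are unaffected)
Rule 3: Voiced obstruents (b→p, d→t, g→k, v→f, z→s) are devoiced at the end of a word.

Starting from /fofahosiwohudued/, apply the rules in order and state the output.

Rule 1 (intervocalic h-deletion): /h/ occurs between vowels /a/ and /o/, so it deletes. /h/ occurs between vowels /o/ and /u/, so it deletes. /fofahosiwohudued/ → fofaosiwoudued.
Rule 2 (intervocalic voicing): /f/ is a voiceless obstruent between vowels /o/ and /a/, so it voices to [v]. /s/ is a voiceless obstruent between vowels /o/ and /i/, so it voices to [z]. /fofaosiwoudued/ → fovaoziwoudued.
Rule 3 (final devoicing): /d/ is a voiced obstruent in word-final position, so it devoices to [t]. /fovaoziwoudued/ → fovaoziwouduet.

fovaoziwouduet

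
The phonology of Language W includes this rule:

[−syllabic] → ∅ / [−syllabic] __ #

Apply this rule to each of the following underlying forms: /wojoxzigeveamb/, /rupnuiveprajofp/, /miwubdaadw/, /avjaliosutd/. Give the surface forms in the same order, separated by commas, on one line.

/wojoxzigeveamb/: /b/ is the second consonant of a word-final cluster /mb/, so it deletes. → [wojoxzigeveam].
/rupnuiveprajofp/: /p/ is the second consonant of a word-final cluster /fp/, so it deletes. → [rupnuiveprajof].
/miwubdaadw/: /w/ is the second consonant of a word-final cluster /dw/, so it deletes. → [miwubdaad].
/avjaliosutd/: /d/ is the second consonant of a word-final cluster /td/, so it deletes. → [avjaliosut].

wojoxzigeveam, rupnuiveprajof, miwubdaad, avjaliosut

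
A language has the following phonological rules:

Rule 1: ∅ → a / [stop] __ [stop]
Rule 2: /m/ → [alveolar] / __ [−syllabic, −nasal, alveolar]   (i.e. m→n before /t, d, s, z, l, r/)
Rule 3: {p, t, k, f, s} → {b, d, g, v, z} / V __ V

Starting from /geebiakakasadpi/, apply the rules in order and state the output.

geebiagagazadabi

Rule 1 (stop-cluster a-epenthesis): /d/ and /p/ form a stop–stop cluster, so [a] is inserted between them. /geebiakakasadpi/ → geebiakakasadapi.
Rule 2 (nasal place assimilation): no segment meets the environment; /geebiakakasadapi/ is unchanged.
Rule 3 (intervocalic voicing): /k/ is a voiceless obstruent between vowels /a/ and /a/, so it voices to [g]. /k/ is a voiceless obstruent between vowels /a/ and /a/, so it voices to [g]. /s/ is a voiceless obstruent between vowels /a/ and /a/, so it voices to [z]. /p/ is a voiceless obstruent between vowels /a/ and /i/, so it voices to [b]. /geebiakakasadapi/ → geebiagagazadabi.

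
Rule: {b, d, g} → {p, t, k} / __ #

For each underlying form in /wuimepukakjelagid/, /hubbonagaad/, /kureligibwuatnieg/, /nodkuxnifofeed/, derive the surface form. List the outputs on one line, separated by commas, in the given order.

/wuimepukakjelagid/: /d/ is a voiced stop in word-final position, so it devoices to [t]. → [wuimepukakjelagit].
/hubbonagaad/: /d/ is a voiced stop in word-final position, so it devoices to [t]. → [hubbonagaat].
/kureligibwuatnieg/: /g/ is a voiced stop in word-final position, so it devoices to [k]. → [kureligibwuatniek].
/nodkuxnifofeed/: /d/ is a voiced stop in word-final position, so it devoices to [t]. → [nodkuxnifofeet].

wuimepukakjelagit, hubbonagaat, kureligibwuatniek, nodkuxnifofeet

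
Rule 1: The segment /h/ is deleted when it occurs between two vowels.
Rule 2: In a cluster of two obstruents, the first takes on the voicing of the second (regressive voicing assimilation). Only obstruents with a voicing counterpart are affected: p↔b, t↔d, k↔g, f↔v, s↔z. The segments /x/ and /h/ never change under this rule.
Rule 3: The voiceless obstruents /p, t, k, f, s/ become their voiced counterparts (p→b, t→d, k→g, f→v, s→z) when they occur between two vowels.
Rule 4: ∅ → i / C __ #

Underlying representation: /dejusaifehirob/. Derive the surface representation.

Rule 1 (intervocalic h-deletion): /h/ occurs between vowels /e/ and /i/, so it deletes. /dejusaifehirob/ → dejusaifeirob.
Rule 2 (regressive voicing assimilation): no segment meets the environment; /dejusaifeirob/ is unchanged.
Rule 3 (intervocalic voicing): /s/ is a voiceless obstruent between vowels /u/ and /a/, so it voices to [z]. /f/ is a voiceless obstruent between vowels /i/ and /e/, so it voices to [v]. /dejusaifeirob/ → dejuzaiveirob.
Rule 4 (final i-epenthesis): the form ends in the consonant /b/, so [i] is inserted word-finally. /dejuzaiveirob/ → dejuzaiveirobi.

dejuzaiveirobi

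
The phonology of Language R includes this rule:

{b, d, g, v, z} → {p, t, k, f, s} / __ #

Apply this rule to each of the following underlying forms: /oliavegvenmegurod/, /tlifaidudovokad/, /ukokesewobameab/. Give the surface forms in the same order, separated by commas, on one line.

/oliavegvenmegurod/: /d/ is a voiced obstruent in word-final position, so it devoices to [t]. → [oliavegvenmegurot].
/tlifaidudovokad/: /d/ is a voiced obstruent in word-final position, so it devoices to [t]. → [tlifaidudovokat].
/ukokesewobameab/: /b/ is a voiced obstruent in word-final position, so it devoices to [p]. → [ukokesewobameap].

oliavegvenmegurot, tlifaidudovokat, ukokesewobameap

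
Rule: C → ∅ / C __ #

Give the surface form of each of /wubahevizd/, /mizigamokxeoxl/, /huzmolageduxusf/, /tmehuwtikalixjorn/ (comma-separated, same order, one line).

wubaheviz, mizigamokxeox, huzmolageduxus, tmehuwtikalixjor

/wubahevizd/: /d/ is the second consonant of a word-final cluster /zd/, so it deletes. → [wubaheviz].
/mizigamokxeoxl/: /l/ is the second consonant of a word-final cluster /xl/, so it deletes. → [mizigamokxeox].
/huzmolageduxusf/: /f/ is the second consonant of a word-final cluster /sf/, so it deletes. → [huzmolageduxus].
/tmehuwtikalixjorn/: /n/ is the second consonant of a word-final cluster /rn/, so it deletes. → [tmehuwtikalixjor].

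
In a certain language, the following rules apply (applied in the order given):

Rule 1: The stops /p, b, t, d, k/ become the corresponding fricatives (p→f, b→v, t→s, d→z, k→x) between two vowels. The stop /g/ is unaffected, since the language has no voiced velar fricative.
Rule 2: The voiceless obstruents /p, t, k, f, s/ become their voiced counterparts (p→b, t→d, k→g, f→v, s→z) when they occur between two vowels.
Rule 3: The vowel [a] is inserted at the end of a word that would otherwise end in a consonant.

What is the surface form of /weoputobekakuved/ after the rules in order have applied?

weovuzovexaxuveda

Rule 1 (intervocalic spirantization): /p/ is a stop between vowels /o/ and /u/, so it spirantizes to the fricative [f]. /t/ is a stop between vowels /u/ and /o/, so it spirantizes to the fricative [s]. /b/ is a stop between vowels /o/ and /e/, so it spirantizes to the fricative [v]. /k/ is a stop between vowels /e/ and /a/, so it spirantizes to the fricative [x]. /k/ is a stop between vowels /a/ and /u/, so it spirantizes to the fricative [x]. /weoputobekakuved/ → weofusovexaxuved.
Rule 2 (intervocalic voicing): /f/ is a voiceless obstruent between vowels /o/ and /u/, so it voices to [v]. /s/ is a voiceless obstruent between vowels /u/ and /o/, so it voices to [z]. /weofusovexaxuved/ → weovuzovexaxuved.
Rule 3 (final a-epenthesis): the form ends in the consonant /d/, so [a] is inserted word-finally. /weovuzovexaxuved/ → weovuzovexaxuveda.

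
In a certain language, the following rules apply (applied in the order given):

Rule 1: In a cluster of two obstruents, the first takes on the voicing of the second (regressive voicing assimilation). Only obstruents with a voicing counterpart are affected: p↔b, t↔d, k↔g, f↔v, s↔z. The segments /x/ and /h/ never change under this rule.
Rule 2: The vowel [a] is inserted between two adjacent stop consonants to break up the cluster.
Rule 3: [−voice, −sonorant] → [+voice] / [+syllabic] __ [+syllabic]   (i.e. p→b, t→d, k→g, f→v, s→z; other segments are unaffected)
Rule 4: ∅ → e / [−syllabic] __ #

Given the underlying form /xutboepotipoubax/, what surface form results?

xudaboebodiboubaxe

Rule 1 (regressive voicing assimilation): /t/ precedes the voiced obstruent /b/, so it voices to [d] by assimilation. /xutboepotipoubax/ → xudboepotipoubax.
Rule 2 (stop-cluster a-epenthesis): /d/ and /b/ form a stop–stop cluster, so [a] is inserted between them. /xudboepotipoubax/ → xudaboepotipoubax.
Rule 3 (intervocalic voicing): /p/ is a voiceless obstruent between vowels /e/ and /o/, so it voices to [b]. /t/ is a voiceless obstruent between vowels /o/ and /i/, so it voices to [d]. /p/ is a voiceless obstruent between vowels /i/ and /o/, so it voices to [b]. /xudaboepotipoubax/ → xudaboebodiboubax.
Rule 4 (final e-epenthesis): the form ends in the consonant /x/, so [e] is inserted word-finally. /xudaboebodiboubax/ → xudaboebodiboubaxe.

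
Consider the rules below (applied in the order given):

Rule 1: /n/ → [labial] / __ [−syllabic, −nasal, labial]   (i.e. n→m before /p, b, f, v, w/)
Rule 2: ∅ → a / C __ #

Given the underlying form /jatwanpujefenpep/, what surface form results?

jatwampujefempepa

Rule 1 (nasal place assimilation): /n/ precedes the labial consonant /p/, so it assimilates in place to [m]. /n/ precedes the labial consonant /p/, so it assimilates in place to [m]. /jatwanpujefenpep/ → jatwampujefempep.
Rule 2 (final a-epenthesis): the form ends in the consonant /p/, so [a] is inserted word-finally. /jatwampujefempep/ → jatwampujefempepa.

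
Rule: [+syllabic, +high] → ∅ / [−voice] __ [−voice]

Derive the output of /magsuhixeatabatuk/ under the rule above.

/u/ is a high vowel flanked by voiceless consonants /s/ and /h/, so it deletes.
/i/ is a high vowel flanked by voiceless consonants /h/ and /x/, so it deletes.
/u/ is a high vowel flanked by voiceless consonants /t/ and /k/, so it deletes.
Surface form: [magshxeatabatk].

magshxeatabatk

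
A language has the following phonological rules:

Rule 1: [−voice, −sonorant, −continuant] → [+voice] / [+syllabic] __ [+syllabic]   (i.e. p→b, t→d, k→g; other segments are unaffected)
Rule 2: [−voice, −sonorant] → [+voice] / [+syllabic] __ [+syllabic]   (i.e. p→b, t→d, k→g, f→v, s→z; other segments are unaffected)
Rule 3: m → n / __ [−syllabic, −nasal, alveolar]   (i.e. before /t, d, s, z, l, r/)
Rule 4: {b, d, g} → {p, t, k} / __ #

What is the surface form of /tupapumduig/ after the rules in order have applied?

tubabunduik

Rule 1 (intervocalic voicing): /p/ is a voiceless stop between vowels /u/ and /a/, so it voices to [b]. /p/ is a voiceless stop between vowels /a/ and /u/, so it voices to [b]. /tupapumduig/ → tubabumduig.
Rule 2 (intervocalic voicing): no segment meets the environment; /tubabumduig/ is unchanged.
Rule 3 (nasal place assimilation): /m/ precedes the alveolar consonant /d/, so it assimilates in place to [n]. /tubabumduig/ → tubabunduig.
Rule 4 (final devoicing): /g/ is a voiced stop in word-final position, so it devoices to [k]. /tubabunduig/ → tubabunduik.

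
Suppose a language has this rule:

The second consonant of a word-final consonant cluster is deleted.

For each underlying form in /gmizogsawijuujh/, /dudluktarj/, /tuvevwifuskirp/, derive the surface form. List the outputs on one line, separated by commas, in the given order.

/gmizogsawijuujh/: /h/ is the second consonant of a word-final cluster /jh/, so it deletes. → [gmizogsawijuuj].
/dudluktarj/: /j/ is the second consonant of a word-final cluster /rj/, so it deletes. → [dudluktar].
/tuvevwifuskirp/: /p/ is the second consonant of a word-final cluster /rp/, so it deletes. → [tuvevwifuskir].

gmizogsawijuuj, dudluktar, tuvevwifuskir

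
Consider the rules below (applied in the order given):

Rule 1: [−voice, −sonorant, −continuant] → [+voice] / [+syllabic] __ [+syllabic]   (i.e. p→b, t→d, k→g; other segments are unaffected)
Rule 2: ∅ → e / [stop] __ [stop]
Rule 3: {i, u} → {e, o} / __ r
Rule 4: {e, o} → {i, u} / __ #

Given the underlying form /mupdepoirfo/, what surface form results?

mupedeboerfu

Rule 1 (intervocalic voicing): /p/ is a voiceless stop between vowels /e/ and /o/, so it voices to [b]. /mupdepoirfo/ → mupdeboirfo.
Rule 2 (stop-cluster e-epenthesis): /p/ and /d/ form a stop–stop cluster, so [e] is inserted between them. /mupdeboirfo/ → mupedeboirfo.
Rule 3 (pre-rhotic lowering): /i/ is a high vowel immediately before /r/, so it lowers to [e]. /mupedeboirfo/ → mupedeboerfo.
Rule 4 (final vowel raising): /o/ is a mid vowel in word-final position, so it raises to [u]. /mupedeboerfo/ → mupedeboerfu.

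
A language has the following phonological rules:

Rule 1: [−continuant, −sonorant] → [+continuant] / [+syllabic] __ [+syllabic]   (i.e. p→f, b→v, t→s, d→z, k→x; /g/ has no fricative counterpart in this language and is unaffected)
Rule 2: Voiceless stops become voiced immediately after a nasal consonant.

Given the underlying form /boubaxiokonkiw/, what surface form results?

Rule 1 (intervocalic spirantization): /b/ is a stop between vowels /u/ and /a/, so it spirantizes to the fricative [v]. /k/ is a stop between vowels /o/ and /o/, so it spirantizes to the fricative [x]. /boubaxiokonkiw/ → bouvaxioxonkiw.
Rule 2 (post-nasal voicing): /k/ is a voiceless stop immediately after the nasal /n/, so it voices to [g]. /bouvaxioxonkiw/ → bouvaxioxongiw.

bouvaxioxongiw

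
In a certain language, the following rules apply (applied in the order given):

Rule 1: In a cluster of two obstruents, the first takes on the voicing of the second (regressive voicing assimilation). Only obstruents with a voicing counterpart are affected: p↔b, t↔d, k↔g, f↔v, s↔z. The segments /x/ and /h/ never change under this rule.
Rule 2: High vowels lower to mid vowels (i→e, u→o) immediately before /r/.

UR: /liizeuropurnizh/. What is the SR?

liizeoropornish

Rule 1 (regressive voicing assimilation): /z/ precedes the voiceless obstruent /h/, so it devoices to [s] by assimilation. /liizeuropurnizh/ → liizeuropurnish.
Rule 2 (pre-rhotic lowering): /u/ is a high vowel immediately before /r/, so it lowers to [o]. /u/ is a high vowel immediately before /r/, so it lowers to [o]. /liizeuropurnish/ → liizeoropornish.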